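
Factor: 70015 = 5^1*11^1*19^1*67^1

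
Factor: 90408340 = 2^2* 5^1*11^1*131^1*3137^1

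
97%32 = 1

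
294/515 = 294/515 = 0.57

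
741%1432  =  741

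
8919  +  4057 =12976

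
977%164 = 157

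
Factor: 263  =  263^1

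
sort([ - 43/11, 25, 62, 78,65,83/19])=[-43/11,83/19,25, 62, 65,78 ]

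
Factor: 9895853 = 11^1*17^1*52919^1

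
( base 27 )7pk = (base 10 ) 5798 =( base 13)2840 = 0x16a6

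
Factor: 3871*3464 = 2^3*7^2*79^1 * 433^1 = 13409144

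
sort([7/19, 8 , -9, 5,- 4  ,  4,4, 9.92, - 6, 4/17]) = [ - 9, - 6, - 4,4/17, 7/19,  4, 4 , 5, 8,  9.92 ] 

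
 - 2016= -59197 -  - 57181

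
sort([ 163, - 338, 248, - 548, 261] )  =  [ - 548, - 338, 163, 248,  261]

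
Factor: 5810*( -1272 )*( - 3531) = 26095219920 = 2^4*3^2*5^1*7^1*11^1 * 53^1*83^1*107^1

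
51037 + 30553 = 81590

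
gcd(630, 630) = 630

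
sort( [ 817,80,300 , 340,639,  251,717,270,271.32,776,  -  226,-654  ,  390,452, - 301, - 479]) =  [ - 654, - 479, - 301, - 226, 80,251,270, 271.32,300,  340,390,452, 639,717, 776,817]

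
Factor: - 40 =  - 2^3*5^1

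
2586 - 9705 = -7119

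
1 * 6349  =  6349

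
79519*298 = 23696662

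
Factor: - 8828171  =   - 11^1*79^1*10159^1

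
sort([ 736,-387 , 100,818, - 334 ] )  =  [ - 387,-334,100,736,818 ]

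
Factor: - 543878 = -2^1*271939^1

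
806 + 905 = 1711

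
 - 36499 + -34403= - 70902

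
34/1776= 17/888 = 0.02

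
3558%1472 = 614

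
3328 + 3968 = 7296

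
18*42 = 756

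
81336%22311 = 14403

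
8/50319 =8/50319 = 0.00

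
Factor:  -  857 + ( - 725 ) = - 2^1*7^1* 113^1 = - 1582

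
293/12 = 24+5/12 = 24.42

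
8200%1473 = 835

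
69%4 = 1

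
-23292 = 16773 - 40065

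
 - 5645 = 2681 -8326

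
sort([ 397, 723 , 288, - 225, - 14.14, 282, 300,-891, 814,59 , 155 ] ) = [ - 891, - 225, - 14.14, 59,155, 282,288,300, 397,723, 814] 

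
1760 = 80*22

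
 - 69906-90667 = -160573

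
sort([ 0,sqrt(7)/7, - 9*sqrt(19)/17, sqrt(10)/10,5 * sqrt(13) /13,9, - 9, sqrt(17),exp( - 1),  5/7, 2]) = [  -  9, -9*sqrt( 19)/17, 0,sqrt(10 )/10, exp(  -  1 ),sqrt( 7 )/7, 5/7 , 5 * sqrt( 13)/13,2, sqrt(17 ) , 9 ] 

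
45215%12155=8750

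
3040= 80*38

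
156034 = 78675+77359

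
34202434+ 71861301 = 106063735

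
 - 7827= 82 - 7909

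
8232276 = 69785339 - 61553063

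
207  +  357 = 564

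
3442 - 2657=785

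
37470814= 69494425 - 32023611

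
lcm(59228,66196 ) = 1125332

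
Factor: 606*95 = 57570= 2^1 * 3^1*5^1*19^1*  101^1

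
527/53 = 527/53 = 9.94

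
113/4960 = 113/4960 =0.02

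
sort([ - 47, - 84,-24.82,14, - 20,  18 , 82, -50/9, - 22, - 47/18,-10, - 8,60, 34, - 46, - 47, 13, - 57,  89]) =[-84, - 57, - 47, - 47, - 46, - 24.82, - 22, - 20,-10, - 8,-50/9, - 47/18, 13,14, 18 , 34, 60, 82, 89]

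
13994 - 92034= - 78040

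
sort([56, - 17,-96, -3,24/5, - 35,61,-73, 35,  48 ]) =[ - 96,-73, -35, - 17, - 3,24/5,35, 48,56, 61] 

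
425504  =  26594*16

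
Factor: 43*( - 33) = - 3^1*11^1*43^1 = - 1419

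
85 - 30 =55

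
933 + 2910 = 3843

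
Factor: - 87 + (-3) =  - 90= -  2^1*3^2*5^1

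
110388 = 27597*4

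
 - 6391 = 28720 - 35111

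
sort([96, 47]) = [ 47,96]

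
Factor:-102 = -2^1*3^1*17^1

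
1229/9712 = 1229/9712 = 0.13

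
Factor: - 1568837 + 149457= -1419380 = - 2^2 * 5^1*70969^1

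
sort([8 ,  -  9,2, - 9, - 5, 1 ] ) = [ - 9, - 9,  -  5, 1 , 2,8]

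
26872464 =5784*4646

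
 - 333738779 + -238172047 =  - 571910826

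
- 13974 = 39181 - 53155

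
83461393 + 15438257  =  98899650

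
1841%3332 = 1841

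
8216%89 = 28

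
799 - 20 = 779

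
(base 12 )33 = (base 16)27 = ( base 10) 39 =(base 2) 100111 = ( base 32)17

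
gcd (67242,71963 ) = 1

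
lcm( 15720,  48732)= 487320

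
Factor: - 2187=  - 3^7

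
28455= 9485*3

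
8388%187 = 160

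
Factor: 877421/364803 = 3^(  -  1)*23^( - 1)*311^(  -  1 ) * 51613^1 = 51613/21459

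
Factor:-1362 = - 2^1*3^1  *227^1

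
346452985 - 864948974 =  - 518495989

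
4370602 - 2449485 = 1921117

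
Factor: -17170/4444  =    -  2^ ( - 1 )*5^1*11^( - 1)*17^1 =- 85/22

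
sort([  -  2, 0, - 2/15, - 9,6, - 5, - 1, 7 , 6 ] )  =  [ - 9,  -  5,  -  2,-1,  -  2/15,0, 6 , 6, 7]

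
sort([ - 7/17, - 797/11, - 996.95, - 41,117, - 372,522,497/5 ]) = [-996.95, - 372, - 797/11, - 41, - 7/17,497/5,117, 522]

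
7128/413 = 17+107/413= 17.26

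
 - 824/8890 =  - 412/4445 = - 0.09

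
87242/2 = 43621=43621.00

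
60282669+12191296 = 72473965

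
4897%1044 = 721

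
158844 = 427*372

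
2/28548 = 1/14274 = 0.00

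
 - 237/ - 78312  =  79/26104 = 0.00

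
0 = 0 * 62990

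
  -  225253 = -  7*32179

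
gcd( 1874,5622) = 1874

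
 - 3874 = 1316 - 5190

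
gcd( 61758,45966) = 282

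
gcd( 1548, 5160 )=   516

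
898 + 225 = 1123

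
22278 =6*3713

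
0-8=  -  8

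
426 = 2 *213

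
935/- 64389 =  - 1 + 63454/64389 = -0.01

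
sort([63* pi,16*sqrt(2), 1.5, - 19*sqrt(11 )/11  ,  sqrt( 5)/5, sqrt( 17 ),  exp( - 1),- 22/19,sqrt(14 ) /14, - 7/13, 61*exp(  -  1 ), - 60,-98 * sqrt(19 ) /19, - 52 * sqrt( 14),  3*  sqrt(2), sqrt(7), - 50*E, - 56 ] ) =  [ - 52*sqrt ( 14 ),-50*E,-60,  -  56, - 98*sqrt(19 )/19, - 19 * sqrt( 11 ) /11,-22/19, - 7/13 , sqrt ( 14 ) /14, exp( - 1), sqrt( 5 ) /5 , 1.5, sqrt(7),  sqrt(17), 3*sqrt ( 2),61*exp( - 1 ), 16*sqrt(2 ),63*pi ] 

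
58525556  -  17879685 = 40645871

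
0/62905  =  0= 0.00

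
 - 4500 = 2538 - 7038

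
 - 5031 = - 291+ - 4740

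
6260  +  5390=11650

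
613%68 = 1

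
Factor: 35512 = 2^3*23^1*193^1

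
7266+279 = 7545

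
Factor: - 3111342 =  -2^1*3^1 * 13^1*113^1*353^1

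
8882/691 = 8882/691 = 12.85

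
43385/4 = 10846 +1/4=10846.25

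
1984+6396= 8380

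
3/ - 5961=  - 1 + 1986/1987= - 0.00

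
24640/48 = 1540/3 = 513.33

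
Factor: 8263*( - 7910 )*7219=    - 2^1*5^1*7^1*113^1*7219^1*8263^1 = - 471836222270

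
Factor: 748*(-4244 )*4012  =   - 12736142144  =  -2^6*11^1*17^2*59^1*1061^1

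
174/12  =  14  +  1/2 = 14.50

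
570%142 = 2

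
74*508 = 37592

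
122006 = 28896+93110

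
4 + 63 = 67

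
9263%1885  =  1723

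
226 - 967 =-741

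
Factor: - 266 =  - 2^1*7^1*19^1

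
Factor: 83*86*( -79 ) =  - 563902 = - 2^1*43^1*79^1*83^1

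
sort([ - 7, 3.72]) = [-7, 3.72 ]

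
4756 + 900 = 5656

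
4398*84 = 369432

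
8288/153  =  8288/153= 54.17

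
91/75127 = 7/5779 = 0.00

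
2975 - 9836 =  - 6861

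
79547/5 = 15909+ 2/5  =  15909.40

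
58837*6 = 353022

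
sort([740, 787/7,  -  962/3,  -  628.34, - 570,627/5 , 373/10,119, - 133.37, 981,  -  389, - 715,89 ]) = [- 715 ,- 628.34, - 570, - 389, -962/3, - 133.37,373/10,89, 787/7,119 , 627/5,740,981 ] 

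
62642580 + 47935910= 110578490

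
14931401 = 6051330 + 8880071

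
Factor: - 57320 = -2^3*5^1*1433^1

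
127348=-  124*( - 1027) 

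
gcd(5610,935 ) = 935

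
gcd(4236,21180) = 4236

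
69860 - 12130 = 57730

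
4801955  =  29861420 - 25059465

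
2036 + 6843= 8879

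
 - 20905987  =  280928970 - 301834957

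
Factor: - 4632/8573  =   - 2^3*3^1 * 193^1*8573^( -1)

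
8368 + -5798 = 2570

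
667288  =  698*956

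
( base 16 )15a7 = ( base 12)325B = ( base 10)5543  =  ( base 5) 134133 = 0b1010110100111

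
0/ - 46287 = 0/1 = -0.00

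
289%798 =289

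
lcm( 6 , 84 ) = 84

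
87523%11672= 5819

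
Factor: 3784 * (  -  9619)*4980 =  - 181263514080 = - 2^5*3^1*5^1*11^1*43^1*83^1*9619^1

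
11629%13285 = 11629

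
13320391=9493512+3826879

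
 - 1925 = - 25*77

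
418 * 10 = 4180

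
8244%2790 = 2664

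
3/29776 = 3/29776 = 0.00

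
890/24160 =89/2416 = 0.04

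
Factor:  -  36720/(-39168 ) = 15/16  =  2^( -4)*3^1*5^1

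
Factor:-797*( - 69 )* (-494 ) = - 27166542 = - 2^1*3^1 * 13^1*19^1*23^1 * 797^1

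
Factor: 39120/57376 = 15/22 = 2^(-1)*3^1*5^1*11^(- 1) 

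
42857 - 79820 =  -  36963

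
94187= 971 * 97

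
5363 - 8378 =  - 3015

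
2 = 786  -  784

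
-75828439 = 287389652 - 363218091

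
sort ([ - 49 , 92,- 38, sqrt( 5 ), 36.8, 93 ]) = [-49, - 38,sqrt ( 5), 36.8,92, 93]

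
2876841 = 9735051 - 6858210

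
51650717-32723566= 18927151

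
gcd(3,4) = 1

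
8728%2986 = 2756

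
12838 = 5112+7726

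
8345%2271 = 1532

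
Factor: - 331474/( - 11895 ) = 2^1*3^( - 1 )*5^( - 1 )*11^1*19^1 = 418/15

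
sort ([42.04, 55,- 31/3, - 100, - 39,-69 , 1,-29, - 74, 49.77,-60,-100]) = [ - 100, - 100, - 74,-69, - 60, - 39, -29, - 31/3, 1,42.04,49.77, 55]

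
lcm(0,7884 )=0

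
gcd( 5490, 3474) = 18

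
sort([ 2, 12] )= [2, 12]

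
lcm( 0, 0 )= 0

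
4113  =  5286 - 1173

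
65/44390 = 13/8878  =  0.00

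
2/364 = 1/182   =  0.01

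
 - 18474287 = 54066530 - 72540817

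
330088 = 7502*44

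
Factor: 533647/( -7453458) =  - 2^( - 1 )*3^(-4)*17^1*139^( - 1)*331^( - 1)*31391^1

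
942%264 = 150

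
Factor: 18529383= 3^1 * 53^1*116537^1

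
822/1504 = 411/752  =  0.55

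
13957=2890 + 11067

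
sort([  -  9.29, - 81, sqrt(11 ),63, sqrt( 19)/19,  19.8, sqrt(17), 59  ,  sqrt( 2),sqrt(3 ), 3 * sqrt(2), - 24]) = [-81, - 24,-9.29,  sqrt( 19) /19, sqrt( 2), sqrt(3 ),  sqrt(11 ), sqrt( 17), 3 * sqrt( 2),19.8, 59,63]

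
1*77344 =77344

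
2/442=1/221 = 0.00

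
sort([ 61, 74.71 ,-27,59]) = [- 27,59, 61,74.71]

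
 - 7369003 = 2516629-9885632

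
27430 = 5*5486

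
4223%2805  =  1418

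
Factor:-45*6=- 2^1 * 3^3 * 5^1 = -270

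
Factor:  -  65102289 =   -  3^1 * 7^1*953^1*3253^1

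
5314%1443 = 985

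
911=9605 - 8694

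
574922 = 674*853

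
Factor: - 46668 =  - 2^2*3^1*3889^1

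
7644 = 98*78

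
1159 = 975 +184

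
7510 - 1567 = 5943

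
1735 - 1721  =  14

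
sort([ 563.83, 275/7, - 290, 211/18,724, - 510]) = [ - 510,-290  ,  211/18 , 275/7,  563.83, 724] 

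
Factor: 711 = 3^2*79^1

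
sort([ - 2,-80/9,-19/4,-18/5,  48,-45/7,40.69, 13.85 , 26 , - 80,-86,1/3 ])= [ - 86, - 80, - 80/9, - 45/7, - 19/4 , - 18/5, - 2, 1/3 , 13.85, 26 , 40.69, 48 ] 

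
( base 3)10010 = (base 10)84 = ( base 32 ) 2k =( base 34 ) 2G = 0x54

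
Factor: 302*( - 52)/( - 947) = 15704/947=2^3*13^1*151^1*947^( -1) 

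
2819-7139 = -4320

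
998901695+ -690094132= 308807563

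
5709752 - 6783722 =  - 1073970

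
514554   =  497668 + 16886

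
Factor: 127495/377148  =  2^( - 2 )*3^(-1)  *5^1*43^1*53^( - 1)  =  215/636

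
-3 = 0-3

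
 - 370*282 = -104340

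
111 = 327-216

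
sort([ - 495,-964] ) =[-964,  -  495 ] 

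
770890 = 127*6070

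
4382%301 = 168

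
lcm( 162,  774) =6966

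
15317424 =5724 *2676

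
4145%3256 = 889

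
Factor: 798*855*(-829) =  - 2^1 * 3^3*5^1*7^1*19^2*829^1  =  - 565618410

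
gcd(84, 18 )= 6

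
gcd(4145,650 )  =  5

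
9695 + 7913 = 17608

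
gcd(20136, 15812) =4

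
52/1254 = 26/627 = 0.04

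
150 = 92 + 58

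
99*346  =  34254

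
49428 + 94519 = 143947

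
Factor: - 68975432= - 2^3*263^1*32783^1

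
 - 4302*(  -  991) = 4263282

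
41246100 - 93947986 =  -52701886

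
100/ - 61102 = -50/30551 = - 0.00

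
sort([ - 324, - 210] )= [ - 324, - 210] 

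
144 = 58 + 86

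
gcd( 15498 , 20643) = 21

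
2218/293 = 2218/293 =7.57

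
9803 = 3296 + 6507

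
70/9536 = 35/4768 = 0.01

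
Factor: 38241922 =2^1 * 19120961^1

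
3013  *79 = 238027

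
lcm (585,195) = 585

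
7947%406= 233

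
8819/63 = 8819/63  =  139.98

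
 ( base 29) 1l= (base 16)32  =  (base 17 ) 2g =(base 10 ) 50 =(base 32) 1I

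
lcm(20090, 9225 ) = 904050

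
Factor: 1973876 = 2^2 * 37^1*13337^1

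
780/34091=780/34091=0.02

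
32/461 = 32/461=0.07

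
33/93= 11/31 = 0.35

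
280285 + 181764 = 462049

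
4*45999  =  183996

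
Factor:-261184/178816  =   - 2^( - 1)*7^1 *53^1*127^( - 1) = -371/254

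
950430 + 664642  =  1615072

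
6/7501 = 6/7501 = 0.00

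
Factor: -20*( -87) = 2^2 * 3^1*5^1 *29^1 =1740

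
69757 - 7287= 62470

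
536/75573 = 536/75573 = 0.01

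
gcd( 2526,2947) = 421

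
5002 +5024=10026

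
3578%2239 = 1339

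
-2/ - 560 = 1/280= 0.00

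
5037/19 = 5037/19 = 265.11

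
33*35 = 1155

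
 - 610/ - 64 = 9 + 17/32 = 9.53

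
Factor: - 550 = - 2^1 * 5^2*11^1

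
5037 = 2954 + 2083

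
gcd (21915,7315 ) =5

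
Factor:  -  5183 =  - 71^1*73^1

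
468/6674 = 234/3337 = 0.07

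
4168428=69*60412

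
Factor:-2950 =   -  2^1*5^2*59^1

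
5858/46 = 2929/23 = 127.35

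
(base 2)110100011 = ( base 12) 2ab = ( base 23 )I5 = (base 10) 419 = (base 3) 120112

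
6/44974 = 3/22487  =  0.00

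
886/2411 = 886/2411= 0.37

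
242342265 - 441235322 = -198893057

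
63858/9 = 21286/3= 7095.33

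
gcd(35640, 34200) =360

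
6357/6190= 6357/6190=1.03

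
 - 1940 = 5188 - 7128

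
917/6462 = 917/6462 = 0.14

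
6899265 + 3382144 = 10281409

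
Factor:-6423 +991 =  -2^3*7^1*97^1 = - 5432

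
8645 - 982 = 7663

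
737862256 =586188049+151674207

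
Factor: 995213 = 439^1*2267^1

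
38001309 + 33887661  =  71888970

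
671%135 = 131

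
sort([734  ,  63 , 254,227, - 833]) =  [ - 833, 63,227, 254 , 734 ] 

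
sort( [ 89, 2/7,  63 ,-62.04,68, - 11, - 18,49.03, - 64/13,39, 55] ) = [ - 62.04 , - 18, - 11 , - 64/13 , 2/7,39 , 49.03,  55,  63 , 68 , 89]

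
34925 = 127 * 275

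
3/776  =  3/776=0.00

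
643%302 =39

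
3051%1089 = 873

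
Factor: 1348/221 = 2^2*13^( - 1)*17^( - 1)*337^1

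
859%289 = 281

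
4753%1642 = 1469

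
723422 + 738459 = 1461881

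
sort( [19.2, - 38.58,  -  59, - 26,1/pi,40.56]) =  [ -59,-38.58, - 26, 1/pi,19.2,40.56 ]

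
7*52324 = 366268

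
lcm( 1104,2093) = 100464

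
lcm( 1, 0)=0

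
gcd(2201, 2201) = 2201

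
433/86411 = 433/86411 = 0.01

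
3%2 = 1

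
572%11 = 0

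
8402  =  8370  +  32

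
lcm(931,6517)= 6517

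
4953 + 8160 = 13113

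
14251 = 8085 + 6166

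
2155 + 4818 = 6973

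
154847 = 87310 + 67537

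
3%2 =1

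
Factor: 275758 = 2^1* 7^1*19697^1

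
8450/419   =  20  +  70/419 = 20.17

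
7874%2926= 2022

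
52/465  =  52/465 = 0.11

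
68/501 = 68/501 = 0.14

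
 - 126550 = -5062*25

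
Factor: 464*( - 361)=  - 2^4*19^2 * 29^1 = - 167504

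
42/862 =21/431 = 0.05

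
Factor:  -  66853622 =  - 2^1*11^1*17^1* 178753^1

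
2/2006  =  1/1003=0.00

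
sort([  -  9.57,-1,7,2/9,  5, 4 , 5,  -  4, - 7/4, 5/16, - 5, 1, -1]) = [-9.57 , - 5 , -4, - 7/4, - 1 , - 1,2/9,5/16,1, 4,5,  5,7]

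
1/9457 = 1/9457 = 0.00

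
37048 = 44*842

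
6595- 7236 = - 641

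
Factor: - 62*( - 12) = 2^3*3^1*31^1 = 744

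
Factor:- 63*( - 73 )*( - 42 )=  - 2^1*3^3*7^2*73^1=- 193158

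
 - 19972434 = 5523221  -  25495655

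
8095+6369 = 14464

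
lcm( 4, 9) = 36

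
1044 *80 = 83520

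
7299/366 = 19 +115/122 = 19.94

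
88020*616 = 54220320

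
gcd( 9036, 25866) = 18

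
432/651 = 144/217 =0.66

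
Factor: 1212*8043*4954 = 48292166664 = 2^3*3^2*7^1*101^1 * 383^1  *  2477^1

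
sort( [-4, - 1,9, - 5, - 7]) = [ - 7, - 5 , - 4, - 1,9 ]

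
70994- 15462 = 55532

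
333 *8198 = 2729934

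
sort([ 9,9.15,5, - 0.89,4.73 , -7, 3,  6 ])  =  [ - 7, -0.89, 3 , 4.73,  5,6,9,9.15 ]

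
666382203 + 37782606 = 704164809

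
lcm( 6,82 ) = 246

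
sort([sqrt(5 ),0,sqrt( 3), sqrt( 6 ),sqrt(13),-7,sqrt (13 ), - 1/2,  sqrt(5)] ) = [ - 7, - 1/2,  0,  sqrt( 3),sqrt (5 ), sqrt ( 5),sqrt (6),  sqrt ( 13),sqrt ( 13) ]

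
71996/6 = 11999 + 1/3  =  11999.33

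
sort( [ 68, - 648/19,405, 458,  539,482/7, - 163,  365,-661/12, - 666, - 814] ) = [-814, - 666,-163,-661/12, - 648/19,  68, 482/7, 365,  405, 458, 539 ] 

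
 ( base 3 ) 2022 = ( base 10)62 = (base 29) 24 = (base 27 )28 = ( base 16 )3e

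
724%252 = 220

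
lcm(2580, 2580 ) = 2580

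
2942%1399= 144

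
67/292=67/292 = 0.23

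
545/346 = 545/346=1.58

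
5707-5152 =555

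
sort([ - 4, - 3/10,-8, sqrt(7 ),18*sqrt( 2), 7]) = [-8, - 4, - 3/10,sqrt( 7), 7,18*sqrt(2)]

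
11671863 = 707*16509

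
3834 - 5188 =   -  1354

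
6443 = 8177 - 1734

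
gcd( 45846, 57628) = 2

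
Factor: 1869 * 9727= 3^1 * 7^1 * 71^1 * 89^1*137^1  =  18179763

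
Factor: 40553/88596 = 379/828 = 2^( - 2) * 3^( - 2 ) * 23^( - 1)* 379^1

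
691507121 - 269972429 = 421534692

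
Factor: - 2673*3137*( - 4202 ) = 35234614602 = 2^1*3^5*11^2*191^1*3137^1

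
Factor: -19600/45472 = - 25/58 = - 2^( - 1)*5^2*29^ ( - 1)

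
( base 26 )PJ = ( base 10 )669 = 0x29D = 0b1010011101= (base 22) 189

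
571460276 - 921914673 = -350454397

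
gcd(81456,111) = 3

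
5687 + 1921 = 7608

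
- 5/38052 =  - 5/38052 = - 0.00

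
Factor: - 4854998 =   -  2^1*2427499^1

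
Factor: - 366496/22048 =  -881/53 = - 53^(-1 )*881^1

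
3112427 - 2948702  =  163725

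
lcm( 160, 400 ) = 800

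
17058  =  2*8529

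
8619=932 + 7687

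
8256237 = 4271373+3984864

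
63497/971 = 65 + 382/971 = 65.39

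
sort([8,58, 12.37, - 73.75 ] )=[  -  73.75, 8, 12.37, 58 ]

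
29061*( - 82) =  - 2383002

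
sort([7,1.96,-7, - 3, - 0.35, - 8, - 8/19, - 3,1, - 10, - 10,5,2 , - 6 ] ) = [-10,-10,-8,  -  7, - 6, - 3, - 3, - 8/19, - 0.35,1,1.96,2,  5, 7]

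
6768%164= 44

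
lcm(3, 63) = 63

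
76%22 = 10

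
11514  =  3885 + 7629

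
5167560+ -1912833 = 3254727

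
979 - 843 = 136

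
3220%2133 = 1087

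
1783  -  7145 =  - 5362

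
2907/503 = 5+392/503 =5.78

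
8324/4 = 2081=2081.00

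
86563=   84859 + 1704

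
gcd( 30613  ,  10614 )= 1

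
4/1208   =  1/302 = 0.00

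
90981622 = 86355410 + 4626212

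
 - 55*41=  - 2255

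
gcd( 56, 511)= 7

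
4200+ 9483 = 13683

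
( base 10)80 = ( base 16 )50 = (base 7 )143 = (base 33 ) 2E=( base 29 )2m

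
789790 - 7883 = 781907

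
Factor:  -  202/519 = - 2^1 * 3^ ( - 1) * 101^1 *173^(-1 ) 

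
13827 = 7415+6412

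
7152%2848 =1456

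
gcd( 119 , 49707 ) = 7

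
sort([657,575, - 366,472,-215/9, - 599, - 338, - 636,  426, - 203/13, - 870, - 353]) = [ - 870,-636, -599,-366, - 353 ,-338,-215/9, - 203/13,426,472,575,657 ] 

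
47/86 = 47/86 = 0.55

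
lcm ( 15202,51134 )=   562474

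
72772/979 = 74 + 326/979=74.33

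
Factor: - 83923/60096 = -2^(-6)*3^( - 1 )*7^1*19^1*313^( - 1 )*631^1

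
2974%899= 277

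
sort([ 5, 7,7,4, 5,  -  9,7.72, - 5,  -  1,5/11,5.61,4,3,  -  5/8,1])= [-9,-5, - 1,  -  5/8,5/11,1,  3,4,4,5,5,5.61, 7  ,  7,7.72 ]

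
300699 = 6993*43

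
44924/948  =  11231/237  =  47.39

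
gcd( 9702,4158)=1386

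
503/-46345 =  - 1 + 45842/46345 =- 0.01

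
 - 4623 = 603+- 5226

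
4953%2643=2310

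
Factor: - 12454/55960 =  - 2^( - 2 )*5^ ( - 1 )*13^1*479^1 * 1399^ ( -1 )  =  - 6227/27980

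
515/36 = 515/36 = 14.31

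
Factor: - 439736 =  - 2^3 * 11^1*19^1*263^1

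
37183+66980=104163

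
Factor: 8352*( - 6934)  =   - 57912768 = - 2^6 *3^2*29^1 * 3467^1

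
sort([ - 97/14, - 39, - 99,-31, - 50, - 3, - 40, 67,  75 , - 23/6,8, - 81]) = [ -99, - 81, - 50, - 40, - 39, - 31, -97/14,  -  23/6, - 3, 8, 67, 75]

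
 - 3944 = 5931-9875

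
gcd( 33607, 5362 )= 7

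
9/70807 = 9/70807 = 0.00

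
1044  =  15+1029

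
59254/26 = 2279 = 2279.00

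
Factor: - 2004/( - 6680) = 2^( -1)*3^1*5^ ( - 1)  =  3/10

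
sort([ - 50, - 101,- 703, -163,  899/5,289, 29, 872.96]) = [ - 703,-163,-101, - 50,29,899/5, 289, 872.96]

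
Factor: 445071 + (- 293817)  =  2^1 * 3^3*2801^1 = 151254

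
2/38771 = 2/38771 = 0.00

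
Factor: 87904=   2^5*41^1*67^1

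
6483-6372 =111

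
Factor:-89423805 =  - 3^1*5^1*5961587^1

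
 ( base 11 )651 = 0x30e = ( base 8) 1416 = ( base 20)1J2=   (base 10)782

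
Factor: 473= 11^1*43^1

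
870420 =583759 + 286661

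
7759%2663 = 2433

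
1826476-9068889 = -7242413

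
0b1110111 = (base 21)5e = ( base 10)119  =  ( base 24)4N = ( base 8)167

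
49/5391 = 49/5391=0.01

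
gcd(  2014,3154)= 38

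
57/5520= 19/1840 = 0.01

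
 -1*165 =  - 165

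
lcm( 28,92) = 644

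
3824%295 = 284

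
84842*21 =1781682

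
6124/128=47 + 27/32 = 47.84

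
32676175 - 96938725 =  - 64262550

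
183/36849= 61/12283  =  0.00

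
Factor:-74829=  - 3^1*24943^1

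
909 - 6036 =-5127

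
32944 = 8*4118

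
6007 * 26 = 156182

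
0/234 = 0 = 0.00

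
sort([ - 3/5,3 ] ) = [ - 3/5,3 ] 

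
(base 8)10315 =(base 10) 4301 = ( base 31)4en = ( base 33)3VB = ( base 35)3HV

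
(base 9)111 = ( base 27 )3a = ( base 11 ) 83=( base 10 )91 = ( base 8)133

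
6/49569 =2/16523 =0.00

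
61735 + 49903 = 111638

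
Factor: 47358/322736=27/184 = 2^( - 3 )*3^3 *23^( - 1)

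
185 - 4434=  - 4249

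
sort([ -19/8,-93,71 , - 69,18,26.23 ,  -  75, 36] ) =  [ -93, - 75, - 69, - 19/8, 18, 26.23,36,71 ] 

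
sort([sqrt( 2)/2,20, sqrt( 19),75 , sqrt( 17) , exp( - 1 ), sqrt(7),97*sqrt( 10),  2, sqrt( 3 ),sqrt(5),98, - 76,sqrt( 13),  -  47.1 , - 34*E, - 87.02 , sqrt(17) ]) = [  -  34*E, - 87.02, - 76, - 47.1, exp( - 1),sqrt ( 2 )/2,sqrt( 3),2, sqrt( 5), sqrt( 7), sqrt( 13) , sqrt( 17 ),sqrt( 17),sqrt(19),20,75,98,97*sqrt (10) ]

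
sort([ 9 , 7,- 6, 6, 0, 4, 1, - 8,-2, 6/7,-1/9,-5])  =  [ - 8, - 6,-5, - 2, - 1/9, 0, 6/7 , 1, 4, 6,7,9 ]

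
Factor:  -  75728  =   - 2^4*4733^1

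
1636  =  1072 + 564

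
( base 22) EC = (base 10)320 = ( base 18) HE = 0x140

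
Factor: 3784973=3784973^1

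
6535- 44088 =-37553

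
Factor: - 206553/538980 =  - 2^( - 2 )*5^(  -  1)*13^( - 1)*31^1*691^( - 1)*2221^1 = -68851/179660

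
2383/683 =2383/683 = 3.49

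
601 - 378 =223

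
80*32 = 2560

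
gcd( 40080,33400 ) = 6680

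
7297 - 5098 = 2199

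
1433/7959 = 1433/7959 = 0.18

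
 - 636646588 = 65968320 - 702614908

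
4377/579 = 7 + 108/193= 7.56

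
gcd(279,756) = 9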